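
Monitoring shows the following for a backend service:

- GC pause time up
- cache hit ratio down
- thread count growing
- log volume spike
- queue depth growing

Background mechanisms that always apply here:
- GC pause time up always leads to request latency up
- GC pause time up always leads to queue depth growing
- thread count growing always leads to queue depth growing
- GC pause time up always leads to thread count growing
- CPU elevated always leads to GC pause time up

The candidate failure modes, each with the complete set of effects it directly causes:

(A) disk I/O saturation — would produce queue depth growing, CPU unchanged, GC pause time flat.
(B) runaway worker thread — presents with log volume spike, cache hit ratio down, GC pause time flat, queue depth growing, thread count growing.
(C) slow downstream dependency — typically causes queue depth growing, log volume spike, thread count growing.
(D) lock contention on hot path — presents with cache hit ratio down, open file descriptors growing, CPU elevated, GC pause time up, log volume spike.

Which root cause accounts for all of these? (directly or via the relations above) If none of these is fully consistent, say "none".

Testing each hypothesis:
(A) disk I/O saturation — fails on GC pause time up, cache hit ratio down, thread count growing, log volume spike (predicts GC pause time flat, not GC pause time up)
(B) runaway worker thread — GC pause time up -; cache hit ratio down +; thread count growing +; log volume spike +; queue depth growing +
(C) slow downstream dependency — GC pause time up -; cache hit ratio down -; thread count growing +; log volume spike +; queue depth growing +
(D) lock contention on hot path — GC pause time up +; cache hit ratio down +; thread count growing + (through GC pause time up → thread count growing); log volume spike +; queue depth growing + (through GC pause time up → queue depth growing)
Only (D) is consistent with every observation.

D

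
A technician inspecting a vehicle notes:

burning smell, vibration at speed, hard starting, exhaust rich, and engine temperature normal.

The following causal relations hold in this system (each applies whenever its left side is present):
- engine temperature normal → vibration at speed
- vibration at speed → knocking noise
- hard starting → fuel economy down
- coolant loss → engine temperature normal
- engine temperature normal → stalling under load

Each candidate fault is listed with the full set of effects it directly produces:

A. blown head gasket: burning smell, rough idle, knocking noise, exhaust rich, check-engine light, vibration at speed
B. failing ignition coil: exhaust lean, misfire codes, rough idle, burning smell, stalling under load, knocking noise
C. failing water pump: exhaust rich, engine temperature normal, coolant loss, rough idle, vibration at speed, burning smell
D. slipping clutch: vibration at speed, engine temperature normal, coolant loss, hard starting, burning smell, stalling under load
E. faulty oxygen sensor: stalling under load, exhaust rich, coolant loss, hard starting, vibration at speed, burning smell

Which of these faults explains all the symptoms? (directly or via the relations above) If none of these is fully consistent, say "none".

E

For each candidate, compare predicted effects to what was observed:
(A) blown head gasket — burning smell ✓; vibration at speed ✓; hard starting ✗; exhaust rich ✓; engine temperature normal ✗
(B) failing ignition coil — burning smell ✓; vibration at speed ✗; hard starting ✗; exhaust rich ✗; engine temperature normal ✗
(C) failing water pump — does not account for hard starting
(D) slipping clutch — burning smell ✓; vibration at speed ✓; hard starting ✓; exhaust rich ✗; engine temperature normal ✓
(E) faulty oxygen sensor — accounts for every observation (engine temperature normal through coolant loss → engine temperature normal)
(E) alone accounts for all the evidence.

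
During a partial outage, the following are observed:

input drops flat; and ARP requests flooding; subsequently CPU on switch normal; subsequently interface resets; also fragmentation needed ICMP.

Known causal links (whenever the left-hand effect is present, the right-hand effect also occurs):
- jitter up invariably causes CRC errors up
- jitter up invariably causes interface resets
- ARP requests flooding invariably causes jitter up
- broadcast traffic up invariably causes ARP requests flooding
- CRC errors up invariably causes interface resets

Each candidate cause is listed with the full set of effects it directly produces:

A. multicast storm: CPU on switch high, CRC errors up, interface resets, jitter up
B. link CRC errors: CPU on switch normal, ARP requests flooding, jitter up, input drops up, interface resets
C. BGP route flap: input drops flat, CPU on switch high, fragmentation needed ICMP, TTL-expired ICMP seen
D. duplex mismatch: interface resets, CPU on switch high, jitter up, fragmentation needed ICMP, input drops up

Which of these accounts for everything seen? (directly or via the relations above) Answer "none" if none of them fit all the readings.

none

Per-candidate check:
(A) multicast storm — input drops flat miss; ARP requests flooding miss; CPU on switch normal miss; interface resets match; fragmentation needed ICMP miss
(B) link CRC errors — input drops flat miss; ARP requests flooding match; CPU on switch normal match; interface resets match; fragmentation needed ICMP miss
(C) BGP route flap — input drops flat match; ARP requests flooding miss; CPU on switch normal miss; interface resets miss; fragmentation needed ICMP match
(D) duplex mismatch — input drops flat miss; ARP requests flooding miss; CPU on switch normal miss; interface resets match; fragmentation needed ICMP match
Every candidate fails on at least one observation.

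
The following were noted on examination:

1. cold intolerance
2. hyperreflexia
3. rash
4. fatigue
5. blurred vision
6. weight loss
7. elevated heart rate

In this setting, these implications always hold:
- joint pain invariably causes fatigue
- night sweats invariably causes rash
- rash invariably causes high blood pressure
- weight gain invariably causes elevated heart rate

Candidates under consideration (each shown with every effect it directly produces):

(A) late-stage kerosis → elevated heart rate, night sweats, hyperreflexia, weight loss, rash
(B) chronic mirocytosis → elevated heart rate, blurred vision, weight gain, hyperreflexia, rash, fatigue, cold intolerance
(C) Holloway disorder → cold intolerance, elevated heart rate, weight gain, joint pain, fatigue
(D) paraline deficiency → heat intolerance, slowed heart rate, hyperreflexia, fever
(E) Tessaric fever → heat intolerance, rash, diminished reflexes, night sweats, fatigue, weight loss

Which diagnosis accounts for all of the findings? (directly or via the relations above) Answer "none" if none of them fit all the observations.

Checking each candidate against the observations:
(A) late-stage kerosis — cold intolerance ✗; hyperreflexia ✓; rash ✓; fatigue ✗; blurred vision ✗; weight loss ✓; elevated heart rate ✓
(B) chronic mirocytosis — fails on weight loss (predicts weight gain, not weight loss)
(C) Holloway disorder — fails on hyperreflexia, rash, blurred vision, weight loss (predicts weight gain, not weight loss)
(D) paraline deficiency — cold intolerance ✗; hyperreflexia ✓; rash ✗; fatigue ✗; blurred vision ✗; weight loss ✗; elevated heart rate ✗
(E) Tessaric fever — cold intolerance ✗; hyperreflexia ✗; rash ✓; fatigue ✓; blurred vision ✗; weight loss ✓; elevated heart rate ✗
No candidate is consistent with all observations.

none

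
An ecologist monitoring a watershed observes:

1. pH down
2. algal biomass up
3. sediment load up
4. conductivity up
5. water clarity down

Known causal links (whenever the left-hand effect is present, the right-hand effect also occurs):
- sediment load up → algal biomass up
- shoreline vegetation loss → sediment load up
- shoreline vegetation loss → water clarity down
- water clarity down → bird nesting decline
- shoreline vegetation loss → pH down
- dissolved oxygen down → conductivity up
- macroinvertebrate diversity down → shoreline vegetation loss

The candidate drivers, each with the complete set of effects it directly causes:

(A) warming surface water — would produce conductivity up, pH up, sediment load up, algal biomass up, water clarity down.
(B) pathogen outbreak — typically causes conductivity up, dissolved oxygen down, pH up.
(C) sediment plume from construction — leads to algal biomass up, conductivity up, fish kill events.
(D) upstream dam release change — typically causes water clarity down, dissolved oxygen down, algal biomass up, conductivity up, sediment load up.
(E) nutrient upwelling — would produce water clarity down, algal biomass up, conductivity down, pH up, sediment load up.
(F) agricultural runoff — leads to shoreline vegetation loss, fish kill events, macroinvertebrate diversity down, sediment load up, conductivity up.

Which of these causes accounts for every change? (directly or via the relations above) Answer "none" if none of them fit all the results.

F

For each candidate, compare predicted effects to what was observed:
(A) warming surface water — pH down miss; algal biomass up match; sediment load up match; conductivity up match; water clarity down match
(B) pathogen outbreak — pH down miss; algal biomass up miss; sediment load up miss; conductivity up match; water clarity down miss
(C) sediment plume from construction — does not account for pH down, sediment load up, water clarity down
(D) upstream dam release change — does not account for pH down
(E) nutrient upwelling — fails on pH down, conductivity up (predicts pH up, not pH down; predicts conductivity down, not conductivity up)
(F) agricultural runoff — accounts for every observation (pH down by shoreline vegetation loss → pH down)
Only (F) is consistent with every observation.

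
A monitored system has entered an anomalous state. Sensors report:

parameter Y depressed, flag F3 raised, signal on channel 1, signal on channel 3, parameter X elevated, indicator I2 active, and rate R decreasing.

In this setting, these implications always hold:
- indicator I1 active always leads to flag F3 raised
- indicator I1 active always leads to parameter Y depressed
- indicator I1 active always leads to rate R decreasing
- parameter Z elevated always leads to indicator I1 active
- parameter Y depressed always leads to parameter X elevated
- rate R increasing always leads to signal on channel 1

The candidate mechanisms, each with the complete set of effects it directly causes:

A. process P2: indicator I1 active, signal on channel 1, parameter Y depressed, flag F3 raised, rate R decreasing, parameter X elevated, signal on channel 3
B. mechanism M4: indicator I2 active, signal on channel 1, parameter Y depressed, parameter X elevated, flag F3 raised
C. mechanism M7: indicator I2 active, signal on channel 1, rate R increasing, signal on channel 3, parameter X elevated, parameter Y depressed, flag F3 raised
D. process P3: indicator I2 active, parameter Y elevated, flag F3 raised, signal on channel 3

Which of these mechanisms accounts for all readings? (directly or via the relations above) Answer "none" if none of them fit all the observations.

Per-candidate check:
(A) process P2 — parameter Y depressed +; flag F3 raised +; signal on channel 1 +; signal on channel 3 +; parameter X elevated +; indicator I2 active -; rate R decreasing +
(B) mechanism M4 — parameter Y depressed +; flag F3 raised +; signal on channel 1 +; signal on channel 3 -; parameter X elevated +; indicator I2 active +; rate R decreasing -
(C) mechanism M7 — parameter Y depressed +; flag F3 raised +; signal on channel 1 +; signal on channel 3 +; parameter X elevated +; indicator I2 active +; rate R decreasing -
(D) process P3 — fails on parameter Y depressed, signal on channel 1, parameter X elevated, rate R decreasing (predicts parameter Y elevated, not parameter Y depressed)
Every candidate fails on at least one observation.

none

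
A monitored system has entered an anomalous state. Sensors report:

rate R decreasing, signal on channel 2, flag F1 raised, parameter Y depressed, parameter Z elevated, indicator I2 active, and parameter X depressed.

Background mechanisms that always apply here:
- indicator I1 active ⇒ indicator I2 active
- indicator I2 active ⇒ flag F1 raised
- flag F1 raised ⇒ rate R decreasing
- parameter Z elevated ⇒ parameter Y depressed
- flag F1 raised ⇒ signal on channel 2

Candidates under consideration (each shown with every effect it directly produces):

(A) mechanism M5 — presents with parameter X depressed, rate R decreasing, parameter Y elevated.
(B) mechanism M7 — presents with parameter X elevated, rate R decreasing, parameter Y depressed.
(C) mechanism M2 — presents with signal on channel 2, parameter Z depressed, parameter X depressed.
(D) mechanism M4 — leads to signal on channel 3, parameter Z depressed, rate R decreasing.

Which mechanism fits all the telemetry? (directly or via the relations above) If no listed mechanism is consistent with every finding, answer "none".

none

Testing each hypothesis:
(A) mechanism M5 — rate R decreasing match; signal on channel 2 miss; flag F1 raised miss; parameter Y depressed miss; parameter Z elevated miss; indicator I2 active miss; parameter X depressed match
(B) mechanism M7 — rate R decreasing match; signal on channel 2 miss; flag F1 raised miss; parameter Y depressed match; parameter Z elevated miss; indicator I2 active miss; parameter X depressed miss
(C) mechanism M2 — rate R decreasing miss; signal on channel 2 match; flag F1 raised miss; parameter Y depressed miss; parameter Z elevated miss; indicator I2 active miss; parameter X depressed match
(D) mechanism M4 — rate R decreasing match; signal on channel 2 miss; flag F1 raised miss; parameter Y depressed miss; parameter Z elevated miss; indicator I2 active miss; parameter X depressed miss
No candidate is consistent with all observations.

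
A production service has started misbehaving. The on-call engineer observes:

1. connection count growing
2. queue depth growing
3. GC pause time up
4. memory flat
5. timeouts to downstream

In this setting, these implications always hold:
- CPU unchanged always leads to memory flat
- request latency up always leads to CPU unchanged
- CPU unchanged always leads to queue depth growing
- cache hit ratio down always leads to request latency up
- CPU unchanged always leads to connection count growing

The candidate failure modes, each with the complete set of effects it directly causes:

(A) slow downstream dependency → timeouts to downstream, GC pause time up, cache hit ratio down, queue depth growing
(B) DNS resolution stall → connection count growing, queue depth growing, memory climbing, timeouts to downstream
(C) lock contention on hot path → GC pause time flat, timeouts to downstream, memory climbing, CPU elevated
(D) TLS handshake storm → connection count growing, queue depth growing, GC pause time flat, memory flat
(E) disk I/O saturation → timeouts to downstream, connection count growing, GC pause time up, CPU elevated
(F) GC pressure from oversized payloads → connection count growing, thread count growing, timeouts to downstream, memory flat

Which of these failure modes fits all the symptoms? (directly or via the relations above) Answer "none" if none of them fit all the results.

Per-candidate check:
(A) slow downstream dependency — connection count growing ✓ (via cache hit ratio down → request latency up → CPU unchanged → connection count growing); queue depth growing ✓; GC pause time up ✓; memory flat ✓ (via cache hit ratio down → request latency up → CPU unchanged → memory flat); timeouts to downstream ✓
(B) DNS resolution stall — fails on GC pause time up, memory flat (predicts memory climbing, not memory flat)
(C) lock contention on hot path — connection count growing ✗; queue depth growing ✗; GC pause time up ✗; memory flat ✗; timeouts to downstream ✓
(D) TLS handshake storm — connection count growing ✓; queue depth growing ✓; GC pause time up ✗; memory flat ✓; timeouts to downstream ✗
(E) disk I/O saturation — does not account for queue depth growing, memory flat
(F) GC pressure from oversized payloads — does not account for queue depth growing, GC pause time up
(A) alone accounts for all the evidence.

A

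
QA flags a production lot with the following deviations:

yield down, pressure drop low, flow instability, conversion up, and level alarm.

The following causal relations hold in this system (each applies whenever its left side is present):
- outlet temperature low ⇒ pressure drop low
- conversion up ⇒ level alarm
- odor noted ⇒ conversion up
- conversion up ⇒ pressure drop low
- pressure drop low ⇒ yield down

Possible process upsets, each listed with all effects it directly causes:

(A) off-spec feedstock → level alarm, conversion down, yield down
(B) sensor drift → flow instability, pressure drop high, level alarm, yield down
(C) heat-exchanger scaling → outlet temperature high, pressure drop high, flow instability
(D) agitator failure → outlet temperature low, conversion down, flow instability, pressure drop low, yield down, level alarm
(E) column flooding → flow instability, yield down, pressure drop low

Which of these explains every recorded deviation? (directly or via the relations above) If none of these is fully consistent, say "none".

none

For each candidate, compare predicted effects to what was observed:
(A) off-spec feedstock — fails on pressure drop low, flow instability, conversion up (predicts conversion down, not conversion up)
(B) sensor drift — fails on pressure drop low, conversion up (predicts pressure drop high, not pressure drop low)
(C) heat-exchanger scaling — yield down miss; pressure drop low miss; flow instability match; conversion up miss; level alarm miss
(D) agitator failure — yield down match; pressure drop low match; flow instability match; conversion up miss; level alarm match
(E) column flooding — does not account for conversion up, level alarm
None of the listed candidates fits everything.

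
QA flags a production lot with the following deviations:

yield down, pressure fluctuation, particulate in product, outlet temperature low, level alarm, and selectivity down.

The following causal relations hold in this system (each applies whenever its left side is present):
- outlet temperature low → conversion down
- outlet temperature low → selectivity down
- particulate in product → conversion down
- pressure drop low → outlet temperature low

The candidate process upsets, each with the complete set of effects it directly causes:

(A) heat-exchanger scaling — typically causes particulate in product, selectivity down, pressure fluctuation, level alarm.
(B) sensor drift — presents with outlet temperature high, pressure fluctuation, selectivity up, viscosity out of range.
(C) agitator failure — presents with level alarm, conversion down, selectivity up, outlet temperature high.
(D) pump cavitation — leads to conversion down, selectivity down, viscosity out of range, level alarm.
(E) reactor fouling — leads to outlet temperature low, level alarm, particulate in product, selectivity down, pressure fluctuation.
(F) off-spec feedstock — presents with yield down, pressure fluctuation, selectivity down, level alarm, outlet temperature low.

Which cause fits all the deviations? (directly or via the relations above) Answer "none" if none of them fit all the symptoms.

Testing each hypothesis:
(A) heat-exchanger scaling — yield down miss; pressure fluctuation match; particulate in product match; outlet temperature low miss; level alarm match; selectivity down match
(B) sensor drift — yield down miss; pressure fluctuation match; particulate in product miss; outlet temperature low miss; level alarm miss; selectivity down miss
(C) agitator failure — fails on yield down, pressure fluctuation, particulate in product, outlet temperature low, selectivity down (predicts outlet temperature high, not outlet temperature low; predicts selectivity up, not selectivity down)
(D) pump cavitation — does not account for yield down, pressure fluctuation, particulate in product, outlet temperature low
(E) reactor fouling — yield down miss; pressure fluctuation match; particulate in product match; outlet temperature low match; level alarm match; selectivity down match
(F) off-spec feedstock — does not account for particulate in product
None of the listed candidates fits everything.

none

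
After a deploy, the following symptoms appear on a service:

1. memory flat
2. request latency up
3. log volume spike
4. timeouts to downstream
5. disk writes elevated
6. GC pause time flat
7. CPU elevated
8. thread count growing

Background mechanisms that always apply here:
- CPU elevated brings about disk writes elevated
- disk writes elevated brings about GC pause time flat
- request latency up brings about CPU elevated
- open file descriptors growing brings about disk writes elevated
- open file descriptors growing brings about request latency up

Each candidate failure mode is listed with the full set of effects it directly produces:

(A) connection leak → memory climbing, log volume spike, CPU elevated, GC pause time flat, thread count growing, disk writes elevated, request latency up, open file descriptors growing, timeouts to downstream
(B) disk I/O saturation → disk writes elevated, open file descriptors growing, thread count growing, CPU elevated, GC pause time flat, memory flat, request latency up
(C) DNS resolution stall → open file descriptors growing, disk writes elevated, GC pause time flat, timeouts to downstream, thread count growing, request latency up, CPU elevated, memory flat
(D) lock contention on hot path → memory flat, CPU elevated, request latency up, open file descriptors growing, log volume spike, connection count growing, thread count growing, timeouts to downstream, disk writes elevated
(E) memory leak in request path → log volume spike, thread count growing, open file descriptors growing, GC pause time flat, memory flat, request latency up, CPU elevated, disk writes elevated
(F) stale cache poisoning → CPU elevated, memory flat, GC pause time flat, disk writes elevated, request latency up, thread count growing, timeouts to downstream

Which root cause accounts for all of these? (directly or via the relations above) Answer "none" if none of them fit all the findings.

D

Per-candidate check:
(A) connection leak — fails on memory flat (predicts memory climbing, not memory flat)
(B) disk I/O saturation — memory flat ✓; request latency up ✓; log volume spike ✗; timeouts to downstream ✗; disk writes elevated ✓; GC pause time flat ✓; CPU elevated ✓; thread count growing ✓
(C) DNS resolution stall — memory flat ✓; request latency up ✓; log volume spike ✗; timeouts to downstream ✓; disk writes elevated ✓; GC pause time flat ✓; CPU elevated ✓; thread count growing ✓
(D) lock contention on hot path — accounts for every observation (GC pause time flat via disk writes elevated → GC pause time flat)
(E) memory leak in request path — does not account for timeouts to downstream
(F) stale cache poisoning — memory flat ✓; request latency up ✓; log volume spike ✗; timeouts to downstream ✓; disk writes elevated ✓; GC pause time flat ✓; CPU elevated ✓; thread count growing ✓
(D) is the only candidate with no mismatches.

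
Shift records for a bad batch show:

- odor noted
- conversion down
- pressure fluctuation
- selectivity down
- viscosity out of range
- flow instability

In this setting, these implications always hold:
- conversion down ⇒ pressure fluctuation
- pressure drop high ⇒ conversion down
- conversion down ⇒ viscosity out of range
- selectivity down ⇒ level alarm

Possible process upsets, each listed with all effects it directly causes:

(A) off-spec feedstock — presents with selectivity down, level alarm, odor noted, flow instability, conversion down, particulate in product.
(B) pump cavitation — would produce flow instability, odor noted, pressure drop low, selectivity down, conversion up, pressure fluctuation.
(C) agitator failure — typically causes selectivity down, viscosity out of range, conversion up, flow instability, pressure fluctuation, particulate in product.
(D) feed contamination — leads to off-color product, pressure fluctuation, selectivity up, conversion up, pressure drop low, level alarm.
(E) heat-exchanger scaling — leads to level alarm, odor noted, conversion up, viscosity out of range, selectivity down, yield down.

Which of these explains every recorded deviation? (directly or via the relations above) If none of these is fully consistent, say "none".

A

Checking each candidate against the observations:
(A) off-spec feedstock — odor noted ✓; conversion down ✓; pressure fluctuation ✓ (through conversion down → pressure fluctuation); selectivity down ✓; viscosity out of range ✓ (through conversion down → viscosity out of range); flow instability ✓
(B) pump cavitation — odor noted ✓; conversion down ✗; pressure fluctuation ✓; selectivity down ✓; viscosity out of range ✗; flow instability ✓
(C) agitator failure — odor noted ✗; conversion down ✗; pressure fluctuation ✓; selectivity down ✓; viscosity out of range ✓; flow instability ✓
(D) feed contamination — fails on odor noted, conversion down, selectivity down, viscosity out of range, flow instability (predicts conversion up, not conversion down; predicts selectivity up, not selectivity down)
(E) heat-exchanger scaling — fails on conversion down, pressure fluctuation, flow instability (predicts conversion up, not conversion down)
(A) alone accounts for all the evidence.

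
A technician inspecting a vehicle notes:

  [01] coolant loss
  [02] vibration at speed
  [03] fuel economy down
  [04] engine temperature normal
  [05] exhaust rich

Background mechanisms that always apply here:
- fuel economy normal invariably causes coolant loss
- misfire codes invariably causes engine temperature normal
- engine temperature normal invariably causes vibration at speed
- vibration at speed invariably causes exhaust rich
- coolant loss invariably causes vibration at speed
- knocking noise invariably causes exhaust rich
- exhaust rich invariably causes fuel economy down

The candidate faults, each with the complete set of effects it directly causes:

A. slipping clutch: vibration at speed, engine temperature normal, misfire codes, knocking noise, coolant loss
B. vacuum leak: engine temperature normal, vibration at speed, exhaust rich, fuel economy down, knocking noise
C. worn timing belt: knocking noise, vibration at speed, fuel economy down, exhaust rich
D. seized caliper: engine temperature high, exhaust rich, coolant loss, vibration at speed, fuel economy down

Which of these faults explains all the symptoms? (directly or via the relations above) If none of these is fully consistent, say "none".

A

Checking each candidate against the observations:
(A) slipping clutch — coolant loss yes; vibration at speed yes; fuel economy down yes (through vibration at speed → exhaust rich → fuel economy down); engine temperature normal yes; exhaust rich yes (through vibration at speed → exhaust rich)
(B) vacuum leak — does not account for coolant loss
(C) worn timing belt — coolant loss NO; vibration at speed yes; fuel economy down yes; engine temperature normal NO; exhaust rich yes
(D) seized caliper — coolant loss yes; vibration at speed yes; fuel economy down yes; engine temperature normal NO; exhaust rich yes
Only (A) is consistent with every observation.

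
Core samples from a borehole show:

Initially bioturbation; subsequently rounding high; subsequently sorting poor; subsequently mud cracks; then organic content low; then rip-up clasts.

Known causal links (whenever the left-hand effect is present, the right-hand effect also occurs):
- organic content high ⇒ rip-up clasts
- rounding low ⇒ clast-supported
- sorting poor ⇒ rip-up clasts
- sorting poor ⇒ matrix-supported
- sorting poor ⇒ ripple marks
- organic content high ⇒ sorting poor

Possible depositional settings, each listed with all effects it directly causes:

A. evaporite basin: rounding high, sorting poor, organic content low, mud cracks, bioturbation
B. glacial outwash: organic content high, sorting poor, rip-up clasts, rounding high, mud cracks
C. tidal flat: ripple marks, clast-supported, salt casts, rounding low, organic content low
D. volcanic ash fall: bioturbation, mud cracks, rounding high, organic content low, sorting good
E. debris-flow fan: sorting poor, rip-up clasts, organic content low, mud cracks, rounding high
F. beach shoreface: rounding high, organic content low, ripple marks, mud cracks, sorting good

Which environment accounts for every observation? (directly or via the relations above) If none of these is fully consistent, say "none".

A

Per-candidate check:
(A) evaporite basin — bioturbation yes; rounding high yes; sorting poor yes; mud cracks yes; organic content low yes; rip-up clasts yes (by sorting poor → rip-up clasts)
(B) glacial outwash — bioturbation NO; rounding high yes; sorting poor yes; mud cracks yes; organic content low NO; rip-up clasts yes
(C) tidal flat — fails on bioturbation, rounding high, sorting poor, mud cracks, rip-up clasts (predicts rounding low, not rounding high)
(D) volcanic ash fall — fails on sorting poor, rip-up clasts (predicts sorting good, not sorting poor)
(E) debris-flow fan — bioturbation NO; rounding high yes; sorting poor yes; mud cracks yes; organic content low yes; rip-up clasts yes
(F) beach shoreface — bioturbation NO; rounding high yes; sorting poor NO; mud cracks yes; organic content low yes; rip-up clasts NO
(A) is the only candidate with no mismatches.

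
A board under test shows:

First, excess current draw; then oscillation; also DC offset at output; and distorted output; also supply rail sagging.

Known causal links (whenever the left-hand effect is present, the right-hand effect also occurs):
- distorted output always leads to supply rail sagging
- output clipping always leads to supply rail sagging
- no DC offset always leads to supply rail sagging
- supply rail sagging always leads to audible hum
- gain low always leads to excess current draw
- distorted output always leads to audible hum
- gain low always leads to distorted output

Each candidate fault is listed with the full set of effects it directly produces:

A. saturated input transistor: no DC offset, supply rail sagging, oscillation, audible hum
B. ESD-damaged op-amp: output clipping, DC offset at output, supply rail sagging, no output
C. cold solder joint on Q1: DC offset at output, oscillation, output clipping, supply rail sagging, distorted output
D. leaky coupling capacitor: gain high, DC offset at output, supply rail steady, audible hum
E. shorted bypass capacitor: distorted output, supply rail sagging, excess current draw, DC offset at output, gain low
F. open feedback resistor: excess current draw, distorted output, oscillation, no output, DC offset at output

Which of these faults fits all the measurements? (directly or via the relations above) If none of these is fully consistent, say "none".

F

Checking each candidate against the observations:
(A) saturated input transistor — excess current draw -; oscillation +; DC offset at output -; distorted output -; supply rail sagging +
(B) ESD-damaged op-amp — excess current draw -; oscillation -; DC offset at output +; distorted output -; supply rail sagging +
(C) cold solder joint on Q1 — excess current draw -; oscillation +; DC offset at output +; distorted output +; supply rail sagging +
(D) leaky coupling capacitor — fails on excess current draw, oscillation, distorted output, supply rail sagging (predicts supply rail steady, not supply rail sagging)
(E) shorted bypass capacitor — does not account for oscillation
(F) open feedback resistor — accounts for every observation (supply rail sagging through distorted output → supply rail sagging)
(F) alone accounts for all the evidence.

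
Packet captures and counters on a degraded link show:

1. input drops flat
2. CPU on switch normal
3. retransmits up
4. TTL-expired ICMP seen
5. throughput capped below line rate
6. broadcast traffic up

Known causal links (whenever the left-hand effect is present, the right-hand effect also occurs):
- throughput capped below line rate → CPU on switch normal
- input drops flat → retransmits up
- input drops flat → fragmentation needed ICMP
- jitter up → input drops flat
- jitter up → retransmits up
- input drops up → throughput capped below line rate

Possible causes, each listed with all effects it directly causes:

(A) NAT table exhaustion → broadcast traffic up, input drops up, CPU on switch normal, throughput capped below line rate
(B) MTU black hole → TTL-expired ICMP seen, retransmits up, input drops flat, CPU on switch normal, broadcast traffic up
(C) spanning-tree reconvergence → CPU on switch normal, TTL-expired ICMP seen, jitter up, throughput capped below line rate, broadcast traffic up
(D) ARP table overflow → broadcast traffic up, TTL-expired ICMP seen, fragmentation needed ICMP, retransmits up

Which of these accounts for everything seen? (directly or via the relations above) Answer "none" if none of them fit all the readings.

C

Per-candidate check:
(A) NAT table exhaustion — input drops flat miss; CPU on switch normal match; retransmits up miss; TTL-expired ICMP seen miss; throughput capped below line rate match; broadcast traffic up match
(B) MTU black hole — input drops flat match; CPU on switch normal match; retransmits up match; TTL-expired ICMP seen match; throughput capped below line rate miss; broadcast traffic up match
(C) spanning-tree reconvergence — input drops flat match (through jitter up → input drops flat); CPU on switch normal match; retransmits up match (through jitter up → retransmits up); TTL-expired ICMP seen match; throughput capped below line rate match; broadcast traffic up match
(D) ARP table overflow — input drops flat miss; CPU on switch normal miss; retransmits up match; TTL-expired ICMP seen match; throughput capped below line rate miss; broadcast traffic up match
(C) is the only candidate with no mismatches.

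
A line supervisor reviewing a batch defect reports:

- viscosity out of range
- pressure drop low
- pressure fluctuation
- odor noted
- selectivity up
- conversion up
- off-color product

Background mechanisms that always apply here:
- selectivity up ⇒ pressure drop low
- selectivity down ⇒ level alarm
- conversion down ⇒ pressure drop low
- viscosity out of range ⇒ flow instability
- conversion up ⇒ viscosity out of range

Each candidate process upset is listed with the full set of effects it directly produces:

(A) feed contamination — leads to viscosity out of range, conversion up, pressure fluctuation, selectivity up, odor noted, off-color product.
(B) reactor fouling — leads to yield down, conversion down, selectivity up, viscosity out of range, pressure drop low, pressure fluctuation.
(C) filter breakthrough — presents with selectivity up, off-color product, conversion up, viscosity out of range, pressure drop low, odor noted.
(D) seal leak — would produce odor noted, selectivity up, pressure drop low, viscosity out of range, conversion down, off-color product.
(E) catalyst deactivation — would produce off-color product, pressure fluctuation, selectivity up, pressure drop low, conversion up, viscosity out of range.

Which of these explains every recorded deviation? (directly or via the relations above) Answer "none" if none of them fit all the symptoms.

Testing each hypothesis:
(A) feed contamination — accounts for every observation (pressure drop low through selectivity up → pressure drop low)
(B) reactor fouling — viscosity out of range yes; pressure drop low yes; pressure fluctuation yes; odor noted NO; selectivity up yes; conversion up NO; off-color product NO
(C) filter breakthrough — does not account for pressure fluctuation
(D) seal leak — viscosity out of range yes; pressure drop low yes; pressure fluctuation NO; odor noted yes; selectivity up yes; conversion up NO; off-color product yes
(E) catalyst deactivation — does not account for odor noted
(A) alone accounts for all the evidence.

A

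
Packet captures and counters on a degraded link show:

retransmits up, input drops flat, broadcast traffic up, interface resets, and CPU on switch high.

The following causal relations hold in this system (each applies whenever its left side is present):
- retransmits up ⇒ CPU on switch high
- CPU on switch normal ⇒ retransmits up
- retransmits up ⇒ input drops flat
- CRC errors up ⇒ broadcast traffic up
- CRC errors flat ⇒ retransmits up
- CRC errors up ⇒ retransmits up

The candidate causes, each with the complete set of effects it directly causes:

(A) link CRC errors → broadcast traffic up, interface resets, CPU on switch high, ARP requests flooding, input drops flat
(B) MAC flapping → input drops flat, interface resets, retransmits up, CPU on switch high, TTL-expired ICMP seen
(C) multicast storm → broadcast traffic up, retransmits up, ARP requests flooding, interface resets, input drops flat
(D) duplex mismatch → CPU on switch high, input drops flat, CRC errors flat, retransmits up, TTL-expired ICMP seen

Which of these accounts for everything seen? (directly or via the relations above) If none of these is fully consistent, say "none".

C

Testing each hypothesis:
(A) link CRC errors — does not account for retransmits up
(B) MAC flapping — does not account for broadcast traffic up
(C) multicast storm — accounts for every observation (CPU on switch high by retransmits up → CPU on switch high)
(D) duplex mismatch — does not account for broadcast traffic up, interface resets
Only (C) is consistent with every observation.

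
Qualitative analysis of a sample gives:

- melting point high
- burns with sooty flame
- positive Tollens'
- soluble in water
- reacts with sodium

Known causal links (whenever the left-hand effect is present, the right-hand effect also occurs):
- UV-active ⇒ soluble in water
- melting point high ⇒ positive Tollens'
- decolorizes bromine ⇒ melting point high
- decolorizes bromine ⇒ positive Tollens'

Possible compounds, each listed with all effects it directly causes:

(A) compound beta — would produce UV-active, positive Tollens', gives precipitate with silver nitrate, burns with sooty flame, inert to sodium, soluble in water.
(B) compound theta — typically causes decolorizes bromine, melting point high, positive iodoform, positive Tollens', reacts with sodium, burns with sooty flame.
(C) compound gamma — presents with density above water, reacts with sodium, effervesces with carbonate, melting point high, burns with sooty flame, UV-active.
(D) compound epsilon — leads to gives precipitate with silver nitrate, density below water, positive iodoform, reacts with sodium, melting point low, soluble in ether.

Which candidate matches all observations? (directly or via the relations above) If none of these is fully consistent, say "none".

Testing each hypothesis:
(A) compound beta — fails on melting point high, reacts with sodium (predicts inert to sodium, not reacts with sodium)
(B) compound theta — does not account for soluble in water
(C) compound gamma — accounts for every observation (positive Tollens' through melting point high → positive Tollens')
(D) compound epsilon — fails on melting point high, burns with sooty flame, positive Tollens', soluble in water (predicts melting point low, not melting point high)
(C) alone accounts for all the evidence.

C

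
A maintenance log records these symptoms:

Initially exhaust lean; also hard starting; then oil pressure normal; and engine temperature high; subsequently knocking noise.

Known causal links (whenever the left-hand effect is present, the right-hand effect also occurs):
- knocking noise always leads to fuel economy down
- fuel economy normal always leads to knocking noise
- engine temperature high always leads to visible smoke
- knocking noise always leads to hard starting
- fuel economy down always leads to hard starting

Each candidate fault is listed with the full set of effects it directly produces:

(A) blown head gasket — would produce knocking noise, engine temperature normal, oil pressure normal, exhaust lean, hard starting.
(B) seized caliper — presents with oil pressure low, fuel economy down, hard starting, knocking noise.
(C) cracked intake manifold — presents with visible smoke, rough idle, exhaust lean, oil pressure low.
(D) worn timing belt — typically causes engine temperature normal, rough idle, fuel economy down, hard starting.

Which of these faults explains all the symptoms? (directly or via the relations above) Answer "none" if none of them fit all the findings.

For each candidate, compare predicted effects to what was observed:
(A) blown head gasket — fails on engine temperature high (predicts engine temperature normal, not engine temperature high)
(B) seized caliper — exhaust lean miss; hard starting match; oil pressure normal miss; engine temperature high miss; knocking noise match
(C) cracked intake manifold — fails on hard starting, oil pressure normal, engine temperature high, knocking noise (predicts oil pressure low, not oil pressure normal)
(D) worn timing belt — fails on exhaust lean, oil pressure normal, engine temperature high, knocking noise (predicts engine temperature normal, not engine temperature high)
Every candidate fails on at least one observation.

none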